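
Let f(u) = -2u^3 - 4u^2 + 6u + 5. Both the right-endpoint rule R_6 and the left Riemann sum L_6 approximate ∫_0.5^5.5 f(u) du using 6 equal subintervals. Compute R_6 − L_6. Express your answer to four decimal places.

-352.0833

R_6 ≈ -752.939815.
L_6 ≈ -400.856481.
R_6 − L_6 ≈ -352.0833.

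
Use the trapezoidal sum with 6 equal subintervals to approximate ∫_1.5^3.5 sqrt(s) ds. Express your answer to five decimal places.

3.13922

Δs = (3.5 − 1.5)/6 = 1/3.
f(1.5) ≈ 1.22474, f(11/6) ≈ 1.35401, f(13/6) ≈ 1.47196, f(2.5) ≈ 1.58114, f(17/6) ≈ 1.68325, f(19/6) ≈ 1.77951, f(3.5) ≈ 1.87083.
T_6 = (Δs/2)·[f(s_0) + 2f(s_1) + ... + 2f(s_{5}) + f(s_6)].
Sum ≈ 3.13922.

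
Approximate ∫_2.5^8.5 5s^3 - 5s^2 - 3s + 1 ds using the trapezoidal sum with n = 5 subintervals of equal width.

Δs = (8.5 − 2.5)/5 = 1.2.
f(2.5) = 40.375, f(3.7) = 174.715, f(4.9) = 454.495, f(6.1) = 931.555, f(7.3) = 1657.735, f(8.5) = 2684.875.
T_5 = (Δs/2)·[f(s_0) + 2f(s_1) + ... + 2f(s_{4}) + f(s_5)].
Sum = 5497.35.

5497.35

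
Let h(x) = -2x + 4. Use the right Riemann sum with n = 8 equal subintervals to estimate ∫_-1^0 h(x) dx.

4.875

Δx = (0 − (-1))/8 = 0.125.
Right endpoints: -0.875, -0.75, -0.625, -0.5, -0.375, -0.25, -0.125, 0.
h(-0.875) = 5.75, h(-0.75) = 5.5, h(-0.625) = 5.25, h(-0.5) = 5, h(-0.375) = 4.75, h(-0.25) = 4.5, h(-0.125) = 4.25, h(0) = 4.
Sum = Δx · [h(-0.875) + h(-0.75) + h(-0.625) + ...].
Sum = 4.875.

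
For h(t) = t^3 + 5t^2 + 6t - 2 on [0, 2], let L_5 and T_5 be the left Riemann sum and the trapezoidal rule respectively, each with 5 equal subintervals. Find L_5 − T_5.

-8

L_5 = 17.76.
T_5 = 25.76.
L_5 − T_5 = -8.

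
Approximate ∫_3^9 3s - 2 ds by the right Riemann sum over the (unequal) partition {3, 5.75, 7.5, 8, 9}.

113.8125

Subinterval widths: 2.75, 1.75, 0.5, 1.
Right endpoints: 5.75, 7.5, 8, 9.
f(5.75) = 15.25, f(7.5) = 20.5, f(8) = 22, f(9) = 25.
Sum = Σ Δs_i · f(s_i).
Sum = 113.8125.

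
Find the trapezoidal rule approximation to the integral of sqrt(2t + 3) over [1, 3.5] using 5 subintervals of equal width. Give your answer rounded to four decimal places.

Δt = (3.5 − 1)/5 = 0.5.
f(1) ≈ 2.2361, f(1.5) ≈ 2.4495, f(2) ≈ 2.6458, f(2.5) ≈ 2.8284, f(3) ≈ 3.0000, f(3.5) ≈ 3.1623.
T_5 = (Δt/2)·[f(t_0) + 2f(t_1) + ... + 2f(t_{4}) + f(t_5)].
Sum ≈ 6.8114.

6.8114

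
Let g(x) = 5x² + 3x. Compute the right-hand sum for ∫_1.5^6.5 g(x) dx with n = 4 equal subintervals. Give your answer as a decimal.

Δx = (6.5 − 1.5)/4 = 1.25.
Right endpoints: 2.75, 4, 5.25, 6.5.
g(2.75) = 46.0625, g(4) = 92, g(5.25) = 153.5625, g(6.5) = 230.75.
Sum = Δx · [g(2.75) + g(4) + g(5.25) + g(6.5)].
Sum = 652.96875.

652.96875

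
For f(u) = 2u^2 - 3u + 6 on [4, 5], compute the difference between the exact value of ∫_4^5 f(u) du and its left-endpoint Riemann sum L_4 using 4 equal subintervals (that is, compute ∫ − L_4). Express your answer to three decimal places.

Exact integral: ∫_4^5 f(u) du ≈ 33.16667.
L_4 = 31.3125.
Error ≈ 33.16667 − 31.3125 ≈ 1.854.

1.854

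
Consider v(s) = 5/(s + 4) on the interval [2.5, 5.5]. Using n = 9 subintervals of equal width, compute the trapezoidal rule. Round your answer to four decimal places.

Δs = (5.5 − 2.5)/9 = 1/3.
v(2.5) = 10/13, v(17/6) = 30/41, v(19/6) = 30/43, v(3.5) = 2/3, v(23/6) = 30/47, v(25/6) = 30/49, v(4.5) = 10/17, v(29/6) = 30/53, v(31/6) = 6/11, v(5.5) = 10/19.
T_9 = (Δs/2)·[v(s_0) + 2v(s_1) + ... + 2v(s_{8}) + v(s_9)].
Sum ≈ 1.8980.

1.8980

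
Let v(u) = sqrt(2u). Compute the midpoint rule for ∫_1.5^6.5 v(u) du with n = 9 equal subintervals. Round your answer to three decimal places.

Δu = (6.5 − 1.5)/9 = 5/9.
Midpoints: 16/9, 7/3, 26/9, 31/9, 4, 41/9, 46/9, 17/3, 56/9.
v(16/9) ≈ 1.886, v(7/3) ≈ 2.160, v(26/9) ≈ 2.404, v(31/9) ≈ 2.625, v(4) ≈ 2.828, v(41/9) ≈ 3.018, v(46/9) ≈ 3.197, v(17/3) ≈ 3.367, v(56/9) ≈ 3.528.
Sum = Δu · [v(16/9) + v(7/3) + v(26/9) + ...].
Sum ≈ 13.896.

13.896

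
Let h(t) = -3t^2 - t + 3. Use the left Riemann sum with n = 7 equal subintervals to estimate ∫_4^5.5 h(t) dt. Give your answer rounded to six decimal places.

-100.293367

Δt = (5.5 − 4)/7 = 3/14.
Left endpoints: 4, 59/14, 31/7, 65/14, 34/7, 71/14, 37/7.
h(4) = -49, h(59/14) = -10681/196, h(31/7) = -2953/49, h(65/14) = -12997/196, h(34/7) = -3559/49, h(71/14) = -15529/196, h(37/7) = -4219/49.
Sum = Δt · [h(4) + h(59/14) + h(31/7) + ...].
Sum ≈ -100.293367.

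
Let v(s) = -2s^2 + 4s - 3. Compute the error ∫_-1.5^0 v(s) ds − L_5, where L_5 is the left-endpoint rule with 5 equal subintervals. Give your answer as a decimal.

Exact integral: ∫_-1.5^0 v(s) ds = -11.25.
L_5 = -12.87.
Error = -11.25 − (-12.87) = 1.62.

1.62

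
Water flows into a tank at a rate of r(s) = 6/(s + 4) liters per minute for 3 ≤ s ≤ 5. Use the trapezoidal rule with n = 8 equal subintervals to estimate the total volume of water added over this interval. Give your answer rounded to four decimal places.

1.5081

Δs = (5 − 3)/8 = 0.25.
r(3) = 6/7, r(3.25) = 24/29, r(3.5) = 0.8, r(3.75) = 24/31, r(4) = 0.75, r(4.25) = 8/11, r(4.5) = 12/17, r(4.75) = 24/35, r(5) = 2/3.
T_8 = (Δs/2)·[r(s_0) + 2r(s_1) + ... + 2r(s_{7}) + r(s_8)].
Sum ≈ 1.5081.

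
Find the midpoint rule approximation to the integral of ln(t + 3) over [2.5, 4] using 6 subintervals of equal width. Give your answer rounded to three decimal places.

2.745

Δt = (4 − 2.5)/6 = 0.25.
Midpoints: 2.625, 2.875, 3.125, 3.375, 3.625, 3.875.
f(2.625) ≈ 1.727, f(2.875) ≈ 1.771, f(3.125) ≈ 1.812, f(3.375) ≈ 1.852, f(3.625) ≈ 1.891, f(3.875) ≈ 1.928.
Sum = Δt · [f(2.625) + f(2.875) + f(3.125) + ...].
Sum ≈ 2.745.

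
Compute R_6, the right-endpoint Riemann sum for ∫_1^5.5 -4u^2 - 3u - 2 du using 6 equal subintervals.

Δu = (5.5 − 1)/6 = 0.75.
Right endpoints: 1.75, 2.5, 3.25, 4, 4.75, 5.5.
f(1.75) = -19.5, f(2.5) = -34.5, f(3.25) = -54, f(4) = -78, f(4.75) = -106.5, f(5.5) = -139.5.
Sum = Δu · [f(1.75) + f(2.5) + f(3.25) + ...].
Sum = -324.

-324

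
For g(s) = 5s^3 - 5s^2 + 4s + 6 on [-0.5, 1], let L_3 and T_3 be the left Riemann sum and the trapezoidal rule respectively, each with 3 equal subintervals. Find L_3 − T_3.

L_3 = 7.75.
T_3 = 9.71875.
L_3 − T_3 = -1.96875.

-1.96875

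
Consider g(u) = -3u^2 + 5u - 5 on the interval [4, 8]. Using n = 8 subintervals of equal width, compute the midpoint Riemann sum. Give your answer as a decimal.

-347.75

Δu = (8 − 4)/8 = 0.5.
Midpoints: 4.25, 4.75, 5.25, 5.75, 6.25, 6.75, 7.25, 7.75.
g(4.25) = -37.9375, g(4.75) = -48.9375, g(5.25) = -61.4375, g(5.75) = -75.4375, g(6.25) = -90.9375, g(6.75) = -107.9375, g(7.25) = -126.4375, g(7.75) = -146.4375.
Sum = Δu · [g(4.25) + g(4.75) + g(5.25) + ...].
Sum = -347.75.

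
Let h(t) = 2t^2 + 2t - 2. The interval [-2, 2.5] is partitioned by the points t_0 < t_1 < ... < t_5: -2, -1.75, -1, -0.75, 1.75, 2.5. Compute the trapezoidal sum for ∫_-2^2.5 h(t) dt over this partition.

Subinterval widths: 0.25, 0.75, 0.25, 2.5, 0.75.
h(-2) = 2, h(-1.75) = 0.625, h(-1) = -2, h(-0.75) = -2.375, h(1.75) = 7.625, h(2.5) = 15.5.
On each subinterval the trapezoid contributes (Δt_i/2)·[h(t_{i-1}) + h(t_i)].
Sum = 14.5.

14.5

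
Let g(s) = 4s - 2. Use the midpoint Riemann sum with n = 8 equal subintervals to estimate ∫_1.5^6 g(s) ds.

Δs = (6 − 1.5)/8 = 0.5625.
Midpoints: 1.78125, 2.34375, 2.90625, 3.46875, 4.03125, 4.59375, 5.15625, 5.71875.
g(1.78125) = 5.125, g(2.34375) = 7.375, g(2.90625) = 9.625, g(3.46875) = 11.875, g(4.03125) = 14.125, g(4.59375) = 16.375, g(5.15625) = 18.625, g(5.71875) = 20.875.
Sum = Δs · [g(1.78125) + g(2.34375) + g(2.90625) + ...].
Sum = 58.5.

58.5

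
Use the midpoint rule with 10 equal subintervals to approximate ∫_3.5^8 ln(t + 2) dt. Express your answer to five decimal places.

Δt = (8 − 3.5)/10 = 0.45.
Midpoints: 3.725, 4.175, 4.625, 5.075, 5.525, 5.975, 6.425, 6.875, 7.325, 7.775.
f(3.725) ≈ 1.74484, f(4.175) ≈ 1.82051, f(4.625) ≈ 1.89085, f(5.075) ≈ 1.95657, f(5.525) ≈ 2.01823, f(5.975) ≈ 2.07631, f(6.425) ≈ 2.13120, f(6.875) ≈ 2.18324, f(7.325) ≈ 2.23270, f(7.775) ≈ 2.27983.
Sum = Δt · [f(3.725) + f(4.175) + f(4.625) + ...].
Sum ≈ 9.15043.

9.15043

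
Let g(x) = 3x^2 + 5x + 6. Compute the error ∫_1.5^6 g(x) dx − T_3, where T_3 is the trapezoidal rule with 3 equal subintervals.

Exact integral: ∫_1.5^6 g(x) dx = 324.
T_3 = 329.0625.
Error = 324 − 329.0625 = -5.0625.

-5.0625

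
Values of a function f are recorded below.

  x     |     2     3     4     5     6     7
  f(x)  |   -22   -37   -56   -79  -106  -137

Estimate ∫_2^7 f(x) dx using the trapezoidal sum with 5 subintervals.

-357.5

Δx = 1.
T_5 = (1/2)·[(-22) + 2·(-37) + 2·(-56) + 2·(-79) + 2·(-106) + (-137)] = -357.5.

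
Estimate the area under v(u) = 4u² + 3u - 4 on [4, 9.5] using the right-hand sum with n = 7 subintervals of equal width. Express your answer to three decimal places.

1272.633

Δu = (9.5 − 4)/7 = 11/14.
Right endpoints: 67/14, 39/7, 89/14, 50/7, 111/14, 61/7, 9.5.
v(67/14) = 9993/98, v(39/7) = 6707/49, v(89/14) = 17319/98, v(50/7) = 10854/49, v(111/14) = 26581/98, v(61/7) = 15969/49, v(9.5) = 385.5.
Sum = Δu · [v(67/14) + v(39/7) + v(89/14) + ...].
Sum ≈ 1272.633.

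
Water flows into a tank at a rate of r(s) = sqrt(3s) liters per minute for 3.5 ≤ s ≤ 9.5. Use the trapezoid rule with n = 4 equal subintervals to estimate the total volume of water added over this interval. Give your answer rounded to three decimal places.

26.216

Δs = (9.5 − 3.5)/4 = 1.5.
r(3.5) ≈ 3.240, r(5) ≈ 3.873, r(6.5) ≈ 4.416, r(8) ≈ 4.899, r(9.5) ≈ 5.339.
T_4 = (Δs/2)·[r(s_0) + 2r(s_1) + 2r(s_2) + 2r(s_3) + r(s_4)].
Sum ≈ 26.216.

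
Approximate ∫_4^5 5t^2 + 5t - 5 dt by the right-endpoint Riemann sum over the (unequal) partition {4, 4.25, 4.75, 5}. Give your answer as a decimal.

128.671875

Subinterval widths: 0.25, 0.5, 0.25.
Right endpoints: 4.25, 4.75, 5.
f(4.25) = 106.5625, f(4.75) = 131.5625, f(5) = 145.
Sum = Σ Δt_i · f(t_i).
Sum = 128.671875.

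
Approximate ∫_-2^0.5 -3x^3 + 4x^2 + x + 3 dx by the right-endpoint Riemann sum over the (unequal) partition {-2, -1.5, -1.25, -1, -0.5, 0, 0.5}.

21.52734375

Subinterval widths: 0.5, 0.25, 0.25, 0.5, 0.5, 0.5.
Right endpoints: -1.5, -1.25, -1, -0.5, 0, 0.5.
f(-1.5) = 20.625, f(-1.25) = 13.859375, f(-1) = 9, f(-0.5) = 3.875, f(0) = 3, f(0.5) = 4.125.
Sum = Σ Δx_i · f(x_i).
Sum = 21.52734375.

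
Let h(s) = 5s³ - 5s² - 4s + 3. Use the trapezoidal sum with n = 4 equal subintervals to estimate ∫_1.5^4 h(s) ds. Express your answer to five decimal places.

Δs = (4 − 1.5)/4 = 0.625.
h(1.5) = 2.625, h(2.125) = 10189/512, h(2.75) = 58.171875, h(3.375) = 63879/512, h(4) = 227.
T_4 = (Δs/2)·[h(s_0) + 2h(s_1) + 2h(s_2) + 2h(s_3) + h(s_4)].
Sum ≈ 198.53027.

198.53027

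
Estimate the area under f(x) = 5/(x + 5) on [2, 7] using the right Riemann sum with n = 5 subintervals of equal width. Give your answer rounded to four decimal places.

Δx = (7 − 2)/5 = 1.
Right endpoints: 3, 4, 5, 6, 7.
f(3) = 0.625, f(4) = 5/9, f(5) = 0.5, f(6) = 5/11, f(7) = 5/12.
Sum = Δx · [f(3) + f(4) + f(5) + f(6) + f(7)].
Sum ≈ 2.5518.

2.5518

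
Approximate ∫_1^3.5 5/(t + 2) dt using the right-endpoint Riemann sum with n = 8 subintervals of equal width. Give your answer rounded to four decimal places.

2.9155

Δt = (3.5 − 1)/8 = 0.3125.
Right endpoints: 1.3125, 1.625, 1.9375, 2.25, 2.5625, 2.875, 3.1875, 3.5.
f(1.3125) = 80/53, f(1.625) = 40/29, f(1.9375) = 80/63, f(2.25) = 20/17, f(2.5625) = 80/73, f(2.875) = 40/39, f(3.1875) = 80/83, f(3.5) = 10/11.
Sum = Δt · [f(1.3125) + f(1.625) + f(1.9375) + ...].
Sum ≈ 2.9155.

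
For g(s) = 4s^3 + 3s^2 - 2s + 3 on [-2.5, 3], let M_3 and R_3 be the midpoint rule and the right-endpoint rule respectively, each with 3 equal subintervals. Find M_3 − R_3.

M_3 ≈ 89.06944444.
R_3 ≈ 270.56944444.
M_3 − R_3 = -181.5.

-181.5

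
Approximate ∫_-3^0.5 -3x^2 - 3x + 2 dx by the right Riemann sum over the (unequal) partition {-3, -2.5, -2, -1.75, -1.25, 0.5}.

Subinterval widths: 0.5, 0.5, 0.25, 0.5, 1.75.
Right endpoints: -2.5, -2, -1.75, -1.25, 0.5.
f(-2.5) = -9.25, f(-2) = -4, f(-1.75) = -1.9375, f(-1.25) = 1.0625, f(0.5) = -0.25.
Sum = Σ Δx_i · f(x_i).
Sum = -7.015625.

-7.015625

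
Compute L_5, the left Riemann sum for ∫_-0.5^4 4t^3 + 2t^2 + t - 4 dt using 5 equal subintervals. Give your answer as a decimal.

170.91

Δt = (4 − (-0.5))/5 = 0.9.
Left endpoints: -0.5, 0.4, 1.3, 2.2, 3.1.
f(-0.5) = -4.5, f(0.4) = -3.024, f(1.3) = 9.468, f(2.2) = 50.472, f(3.1) = 137.484.
Sum = Δt · [f(-0.5) + f(0.4) + f(1.3) + f(2.2) + f(3.1)].
Sum = 170.91.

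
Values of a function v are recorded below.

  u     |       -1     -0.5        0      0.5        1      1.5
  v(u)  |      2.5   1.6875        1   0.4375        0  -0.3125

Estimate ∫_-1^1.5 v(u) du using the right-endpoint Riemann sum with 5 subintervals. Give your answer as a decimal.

1.40625

Δu = 0.5.
Sum = 0.5·[1.6875 + 1 + 0.4375 + 0 + (-0.3125)] = 1.40625.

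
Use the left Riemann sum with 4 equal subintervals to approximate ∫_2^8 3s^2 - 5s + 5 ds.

278.25

Δs = (8 − 2)/4 = 1.5.
Left endpoints: 2, 3.5, 5, 6.5.
f(2) = 7, f(3.5) = 24.25, f(5) = 55, f(6.5) = 99.25.
Sum = Δs · [f(2) + f(3.5) + f(5) + f(6.5)].
Sum = 278.25.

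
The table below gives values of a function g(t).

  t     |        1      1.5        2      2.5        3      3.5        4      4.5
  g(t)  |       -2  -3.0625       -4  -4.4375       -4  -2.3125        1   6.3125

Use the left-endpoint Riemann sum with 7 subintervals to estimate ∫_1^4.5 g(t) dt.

Δt = 0.5.
Sum = 0.5·[(-2) + (-3.0625) + (-4) + (-4.4375) + (-4) + (-2.3125) + 1] = -9.40625.

-9.40625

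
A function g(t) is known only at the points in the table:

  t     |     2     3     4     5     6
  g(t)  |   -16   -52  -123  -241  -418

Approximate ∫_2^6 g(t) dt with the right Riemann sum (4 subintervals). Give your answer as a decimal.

Δt = 1.
Sum = 1·[(-52) + (-123) + (-241) + (-418)] = -834.

-834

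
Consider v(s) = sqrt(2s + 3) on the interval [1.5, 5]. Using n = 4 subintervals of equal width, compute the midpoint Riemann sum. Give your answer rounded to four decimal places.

Δs = (5 − 1.5)/4 = 0.875.
Midpoints: 1.9375, 2.8125, 3.6875, 4.5625.
v(1.9375) ≈ 2.6220, v(2.8125) ≈ 2.9368, v(3.6875) ≈ 3.2210, v(4.5625) ≈ 3.4821.
Sum = Δs · [v(1.9375) + v(2.8125) + v(3.6875) + v(4.5625)].
Sum ≈ 10.7292.

10.7292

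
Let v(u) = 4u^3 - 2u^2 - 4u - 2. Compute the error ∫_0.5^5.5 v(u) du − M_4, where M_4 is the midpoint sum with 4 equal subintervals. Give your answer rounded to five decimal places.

22.13542

Exact integral: ∫_0.5^5.5 v(u) du ≈ 734.1666667.
M_4 = 712.03125.
Error ≈ 734.1666667 − 712.03125 ≈ 22.13542.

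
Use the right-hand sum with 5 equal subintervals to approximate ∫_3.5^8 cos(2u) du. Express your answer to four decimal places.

-1.1076

Δu = (8 − 3.5)/5 = 0.9.
Right endpoints: 4.4, 5.3, 6.2, 7.1, 8.
f(4.4) ≈ -0.8111, f(5.3) ≈ -0.3853, f(6.2) ≈ 0.9862, f(7.1) ≈ -0.0628, f(8) ≈ -0.9577.
Sum = Δu · [f(4.4) + f(5.3) + f(6.2) + f(7.1) + f(8)].
Sum ≈ -1.1076.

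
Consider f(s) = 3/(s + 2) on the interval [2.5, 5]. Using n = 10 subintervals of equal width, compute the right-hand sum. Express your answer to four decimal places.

1.2962

Δs = (5 − 2.5)/10 = 0.25.
Right endpoints: 2.75, 3, 3.25, 3.5, 3.75, 4, 4.25, 4.5, 4.75, 5.
f(2.75) = 12/19, f(3) = 0.6, f(3.25) = 4/7, f(3.5) = 6/11, f(3.75) = 12/23, f(4) = 0.5, f(4.25) = 0.48, f(4.5) = 6/13, f(4.75) = 4/9, f(5) = 3/7.
Sum = Δs · [f(2.75) + f(3) + f(3.25) + ...].
Sum ≈ 1.2962.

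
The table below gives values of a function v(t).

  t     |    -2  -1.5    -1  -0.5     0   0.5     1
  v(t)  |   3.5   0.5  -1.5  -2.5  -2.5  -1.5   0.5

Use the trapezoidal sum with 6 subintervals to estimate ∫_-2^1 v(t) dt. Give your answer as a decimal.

-2.75

Δt = 0.5.
T_6 = (0.5/2)·[3.5 + 2·0.5 + 2·(-1.5) + 2·(-2.5) + 2·(-2.5) + 2·(-1.5) + 0.5] = -2.75.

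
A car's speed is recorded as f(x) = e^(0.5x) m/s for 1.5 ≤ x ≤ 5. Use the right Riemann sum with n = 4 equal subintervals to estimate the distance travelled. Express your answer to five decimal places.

Δx = (5 − 1.5)/4 = 0.875.
Right endpoints: 2.375, 3.25, 4.125, 5.
f(2.375) ≈ 3.27887, f(3.25) ≈ 5.07842, f(4.125) ≈ 7.86561, f(5) ≈ 12.18249.
Sum = Δx · [f(2.375) + f(3.25) + f(4.125) + f(5)].
Sum ≈ 24.85472.

24.85472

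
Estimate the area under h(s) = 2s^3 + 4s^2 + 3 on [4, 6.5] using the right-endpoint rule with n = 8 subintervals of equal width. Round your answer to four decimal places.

1136.5356

Δs = (6.5 − 4)/8 = 0.3125.
Right endpoints: 4.3125, 4.625, 4.9375, 5.25, 5.5625, 5.875, 6.1875, 6.5.
h(4.3125) = 487005/2048, h(4.625) = 286.42578125, h(4.9375) = 698895/2048, h(5.25) = 402.65625, h(5.5625) = 964585/2048, h(5.875) = 546.62109375, h(6.1875) = 1290075/2048, h(6.5) = 721.25.
Sum = Δs · [h(4.3125) + h(4.625) + h(4.9375) + ...].
Sum ≈ 1136.5356.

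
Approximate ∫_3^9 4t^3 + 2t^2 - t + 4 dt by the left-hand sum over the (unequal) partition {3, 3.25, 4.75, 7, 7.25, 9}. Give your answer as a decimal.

Subinterval widths: 0.25, 1.5, 2.25, 0.25, 1.75.
Left endpoints: 3, 3.25, 4.75, 7, 7.25.
f(3) = 127, f(3.25) = 159.1875, f(4.75) = 473.0625, f(7) = 1467, f(7.25) = 1626.1875.
Sum = Σ Δt_i · f(t_i).
Sum = 4547.5.

4547.5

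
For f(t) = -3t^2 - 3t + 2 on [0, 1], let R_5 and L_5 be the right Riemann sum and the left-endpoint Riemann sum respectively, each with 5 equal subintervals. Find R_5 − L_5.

-1.2

R_5 = -1.12.
L_5 = 0.08.
R_5 − L_5 = -1.2.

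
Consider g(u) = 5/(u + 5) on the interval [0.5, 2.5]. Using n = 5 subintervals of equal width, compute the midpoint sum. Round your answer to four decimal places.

Δu = (2.5 − 0.5)/5 = 0.4.
Midpoints: 0.7, 1.1, 1.5, 1.9, 2.3.
g(0.7) = 50/57, g(1.1) = 50/61, g(1.5) = 10/13, g(1.9) = 50/69, g(2.3) = 50/73.
Sum = Δu · [g(0.7) + g(1.1) + g(1.5) + g(1.9) + g(2.3)].
Sum ≈ 1.5503.

1.5503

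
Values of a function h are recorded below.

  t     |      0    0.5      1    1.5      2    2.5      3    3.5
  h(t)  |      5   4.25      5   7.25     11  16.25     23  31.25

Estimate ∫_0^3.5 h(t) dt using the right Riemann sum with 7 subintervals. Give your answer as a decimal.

Δt = 0.5.
Sum = 0.5·[4.25 + 5 + 7.25 + 11 + 16.25 + 23 + 31.25] = 49.

49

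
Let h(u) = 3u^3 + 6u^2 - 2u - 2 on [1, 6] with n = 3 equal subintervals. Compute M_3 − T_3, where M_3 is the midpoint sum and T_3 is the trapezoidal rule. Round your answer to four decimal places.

M_3 ≈ 1312.847222.
T_3 ≈ 1443.055556.
M_3 − T_3 ≈ -130.2083.

-130.2083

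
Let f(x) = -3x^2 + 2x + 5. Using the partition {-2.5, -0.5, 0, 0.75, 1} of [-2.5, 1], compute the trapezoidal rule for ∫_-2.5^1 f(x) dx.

Subinterval widths: 2, 0.5, 0.75, 0.25.
f(-2.5) = -18.75, f(-0.5) = 3.25, f(0) = 5, f(0.75) = 4.8125, f(1) = 4.
On each subinterval the trapezoid contributes (Δx_i/2)·[f(x_{i-1}) + f(x_i)].
Sum = -8.65625.

-8.65625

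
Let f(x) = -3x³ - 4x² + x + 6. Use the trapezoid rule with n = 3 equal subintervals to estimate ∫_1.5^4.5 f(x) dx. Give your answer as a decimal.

Δx = (4.5 − 1.5)/3 = 1.
f(1.5) = -11.625, f(2.5) = -63.375, f(3.5) = -168.125, f(4.5) = -343.875.
T_3 = (Δx/2)·[f(x_0) + 2f(x_1) + 2f(x_2) + f(x_3)].
Sum = -409.25.

-409.25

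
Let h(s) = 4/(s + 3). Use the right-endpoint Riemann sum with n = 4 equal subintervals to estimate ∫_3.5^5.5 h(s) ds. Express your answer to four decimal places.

1.0377

Δs = (5.5 − 3.5)/4 = 0.5.
Right endpoints: 4, 4.5, 5, 5.5.
h(4) = 4/7, h(4.5) = 8/15, h(5) = 0.5, h(5.5) = 8/17.
Sum = Δs · [h(4) + h(4.5) + h(5) + h(5.5)].
Sum ≈ 1.0377.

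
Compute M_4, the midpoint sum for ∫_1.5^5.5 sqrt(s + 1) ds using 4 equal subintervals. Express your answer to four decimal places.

8.4176

Δs = (5.5 − 1.5)/4 = 1.
Midpoints: 2, 3, 4, 5.
f(2) ≈ 1.7321, f(3) ≈ 2.0000, f(4) ≈ 2.2361, f(5) ≈ 2.4495.
Sum = Δs · [f(2) + f(3) + f(4) + f(5)].
Sum ≈ 8.4176.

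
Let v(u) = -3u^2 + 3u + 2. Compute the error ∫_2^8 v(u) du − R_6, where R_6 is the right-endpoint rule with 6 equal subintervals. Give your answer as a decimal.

84

Exact integral: ∫_2^8 v(u) du = -402.
R_6 = -486.
Error = -402 − (-486) = 84.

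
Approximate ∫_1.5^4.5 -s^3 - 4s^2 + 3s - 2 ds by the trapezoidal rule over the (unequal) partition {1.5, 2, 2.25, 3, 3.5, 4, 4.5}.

-199.2578125

Subinterval widths: 0.5, 0.25, 0.75, 0.5, 0.5, 0.5.
f(1.5) = -9.875, f(2) = -20, f(2.25) = -26.890625, f(3) = -56, f(3.5) = -83.375, f(4) = -118, f(4.5) = -160.625.
On each subinterval the trapezoid contributes (Δs_i/2)·[f(s_{i-1}) + f(s_i)].
Sum = -199.2578125.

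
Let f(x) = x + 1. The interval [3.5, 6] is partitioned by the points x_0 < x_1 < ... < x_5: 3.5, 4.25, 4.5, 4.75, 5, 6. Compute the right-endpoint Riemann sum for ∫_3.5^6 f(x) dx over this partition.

Subinterval widths: 0.75, 0.25, 0.25, 0.25, 1.
Right endpoints: 4.25, 4.5, 4.75, 5, 6.
f(4.25) = 5.25, f(4.5) = 5.5, f(4.75) = 5.75, f(5) = 6, f(6) = 7.
Sum = Σ Δx_i · f(x_i).
Sum = 15.25.

15.25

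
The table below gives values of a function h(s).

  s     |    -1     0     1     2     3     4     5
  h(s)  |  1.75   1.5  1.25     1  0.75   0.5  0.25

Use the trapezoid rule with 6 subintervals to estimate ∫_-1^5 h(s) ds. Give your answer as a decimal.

6

Δs = 1.
T_6 = (1/2)·[1.75 + 2·1.5 + 2·1.25 + 2·1 + 2·0.75 + 2·0.5 + 0.25] = 6.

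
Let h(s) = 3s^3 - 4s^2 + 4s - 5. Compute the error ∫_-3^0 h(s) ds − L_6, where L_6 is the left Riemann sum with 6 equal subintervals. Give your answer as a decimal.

34.4375

Exact integral: ∫_-3^0 h(s) ds = -129.75.
L_6 = -164.1875.
Error = -129.75 − (-164.1875) = 34.4375.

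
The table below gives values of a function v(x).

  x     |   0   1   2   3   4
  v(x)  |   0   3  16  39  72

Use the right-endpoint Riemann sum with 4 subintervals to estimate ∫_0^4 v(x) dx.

130

Δx = 1.
Sum = 1·[3 + 16 + 39 + 72] = 130.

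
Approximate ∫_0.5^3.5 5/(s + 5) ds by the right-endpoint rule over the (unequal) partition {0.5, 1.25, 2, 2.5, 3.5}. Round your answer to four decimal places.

Subinterval widths: 0.75, 0.75, 0.5, 1.
Right endpoints: 1.25, 2, 2.5, 3.5.
f(1.25) = 0.8, f(2) = 5/7, f(2.5) = 2/3, f(3.5) = 10/17.
Sum = Σ Δs_i · f(s_i).
Sum ≈ 2.0573.

2.0573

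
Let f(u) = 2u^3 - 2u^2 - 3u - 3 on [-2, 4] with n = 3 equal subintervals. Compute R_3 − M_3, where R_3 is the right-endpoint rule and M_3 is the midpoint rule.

126

R_3 = 154.
M_3 = 28.
R_3 − M_3 = 126.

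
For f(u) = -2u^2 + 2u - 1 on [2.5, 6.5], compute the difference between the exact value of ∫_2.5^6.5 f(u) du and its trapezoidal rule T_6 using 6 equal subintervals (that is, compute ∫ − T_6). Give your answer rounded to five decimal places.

0.59259

Exact integral: ∫_2.5^6.5 f(u) du ≈ -140.6666667.
T_6 ≈ -141.2592593.
Error ≈ -140.6666667 − (-141.2592593) ≈ 0.59259.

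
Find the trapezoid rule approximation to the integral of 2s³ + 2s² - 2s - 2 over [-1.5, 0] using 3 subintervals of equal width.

-1.1875

Δs = (0 − (-1.5))/3 = 0.5.
f(-1.5) = -1.25, f(-1) = 0, f(-0.5) = -0.75, f(0) = -2.
T_3 = (Δs/2)·[f(s_0) + 2f(s_1) + 2f(s_2) + f(s_3)].
Sum = -1.1875.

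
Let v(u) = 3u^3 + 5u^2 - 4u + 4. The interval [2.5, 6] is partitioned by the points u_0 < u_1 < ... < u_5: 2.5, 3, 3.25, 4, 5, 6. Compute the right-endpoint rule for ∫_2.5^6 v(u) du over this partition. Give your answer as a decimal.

Subinterval widths: 0.5, 0.25, 0.75, 1, 1.
Right endpoints: 3, 3.25, 4, 5, 6.
v(3) = 118, v(3.25) = 146.796875, v(4) = 260, v(5) = 484, v(6) = 808.
Sum = Σ Δu_i · v(u_i).
Sum = 1582.69921875.

1582.69921875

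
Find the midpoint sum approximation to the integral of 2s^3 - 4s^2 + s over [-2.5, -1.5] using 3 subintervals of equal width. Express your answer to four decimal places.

-35.1852

Δs = (-1.5 − (-2.5))/3 = 1/3.
Midpoints: -7/3, -2, -5/3.
f(-7/3) = -1337/27, f(-2) = -34, f(-5/3) = -595/27.
Sum = Δs · [f(-7/3) + f(-2) + f(-5/3)].
Sum ≈ -35.1852.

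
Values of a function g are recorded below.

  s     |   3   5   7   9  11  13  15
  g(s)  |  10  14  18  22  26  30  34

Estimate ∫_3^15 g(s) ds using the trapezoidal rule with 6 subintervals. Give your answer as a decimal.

264

Δs = 2.
T_6 = (2/2)·[10 + 2·14 + 2·18 + 2·22 + 2·26 + 2·30 + 34] = 264.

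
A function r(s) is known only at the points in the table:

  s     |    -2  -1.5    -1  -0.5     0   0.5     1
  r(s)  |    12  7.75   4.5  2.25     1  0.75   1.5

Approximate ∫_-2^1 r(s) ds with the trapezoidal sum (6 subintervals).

Δs = 0.5.
T_6 = (0.5/2)·[12 + 2·7.75 + 2·4.5 + 2·2.25 + 2·1 + 2·0.75 + 1.5] = 11.5.

11.5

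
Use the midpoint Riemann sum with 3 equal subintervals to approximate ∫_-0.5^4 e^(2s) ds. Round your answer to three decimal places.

1049.859

Δs = (4 − (-0.5))/3 = 1.5.
Midpoints: 0.25, 1.75, 3.25.
f(0.25) ≈ 1.649, f(1.75) ≈ 33.115, f(3.25) ≈ 665.142.
Sum = Δs · [f(0.25) + f(1.75) + f(3.25)].
Sum ≈ 1049.859.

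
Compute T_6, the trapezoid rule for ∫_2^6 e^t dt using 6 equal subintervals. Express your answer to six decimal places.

Δt = (6 − 2)/6 = 2/3.
f(2) ≈ 7.389056, f(8/3) ≈ 14.391916, f(10/3) ≈ 28.031625, f(4) ≈ 54.598150, f(14/3) ≈ 106.342675, f(16/3) ≈ 207.127249, f(6) ≈ 403.428793.
T_6 = (Δt/2)·[f(t_0) + 2f(t_1) + ... + 2f(t_{5}) + f(t_6)].
Sum ≈ 410.600360.

410.600360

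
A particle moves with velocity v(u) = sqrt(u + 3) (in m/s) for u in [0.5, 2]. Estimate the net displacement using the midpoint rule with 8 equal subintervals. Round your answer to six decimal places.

3.088357

Δu = (2 − 0.5)/8 = 0.1875.
Midpoints: 0.59375, 0.78125, 0.96875, 1.15625, 1.34375, 1.53125, 1.71875, 1.90625.
v(0.59375) ≈ 1.895719, v(0.78125) ≈ 1.944544, v(0.96875) ≈ 1.992172, v(1.15625) ≈ 2.038688, v(1.34375) ≈ 2.084167, v(1.53125) ≈ 2.128673, v(1.71875) ≈ 2.172268, v(1.90625) ≈ 2.215006.
Sum = Δu · [v(0.59375) + v(0.78125) + v(0.96875) + ...].
Sum ≈ 3.088357.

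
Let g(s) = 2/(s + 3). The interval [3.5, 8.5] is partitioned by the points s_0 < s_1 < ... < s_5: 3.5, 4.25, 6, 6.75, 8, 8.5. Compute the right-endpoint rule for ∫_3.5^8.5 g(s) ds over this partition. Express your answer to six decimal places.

1.063861

Subinterval widths: 0.75, 1.75, 0.75, 1.25, 0.5.
Right endpoints: 4.25, 6, 6.75, 8, 8.5.
g(4.25) = 8/29, g(6) = 2/9, g(6.75) = 8/39, g(8) = 2/11, g(8.5) = 4/23.
Sum = Σ Δs_i · g(s_i).
Sum ≈ 1.063861.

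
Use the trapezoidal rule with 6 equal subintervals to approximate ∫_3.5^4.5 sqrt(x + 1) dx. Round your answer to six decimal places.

2.235082

Δx = (4.5 − 3.5)/6 = 1/6.
f(3.5) ≈ 2.121320, f(11/3) ≈ 2.160247, f(23/6) ≈ 2.198484, f(4) ≈ 2.236068, f(25/6) ≈ 2.273030, f(13/3) ≈ 2.309401, f(4.5) ≈ 2.345208.
T_6 = (Δx/2)·[f(x_0) + 2f(x_1) + ... + 2f(x_{5}) + f(x_6)].
Sum ≈ 2.235082.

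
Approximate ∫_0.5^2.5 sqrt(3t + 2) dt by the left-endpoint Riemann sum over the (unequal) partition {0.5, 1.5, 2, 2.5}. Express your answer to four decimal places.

4.5598

Subinterval widths: 1, 0.5, 0.5.
Left endpoints: 0.5, 1.5, 2.
f(0.5) ≈ 1.8708, f(1.5) ≈ 2.5495, f(2) ≈ 2.8284.
Sum = Σ Δt_i · f(t_i).
Sum ≈ 4.5598.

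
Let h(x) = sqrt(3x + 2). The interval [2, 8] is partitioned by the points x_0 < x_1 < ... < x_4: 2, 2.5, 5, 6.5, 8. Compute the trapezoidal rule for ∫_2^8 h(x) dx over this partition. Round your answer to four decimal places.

Subinterval widths: 0.5, 2.5, 1.5, 1.5.
h(2) ≈ 2.8284, h(2.5) ≈ 3.0822, h(5) ≈ 4.1231, h(6.5) ≈ 4.6368, h(8) ≈ 5.0990.
On each subinterval the trapezoid contributes (Δx_i/2)·[h(x_{i-1}) + h(x_i)].
Sum ≈ 24.3561.

24.3561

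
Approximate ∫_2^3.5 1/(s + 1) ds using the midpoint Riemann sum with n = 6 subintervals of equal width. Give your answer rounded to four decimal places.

Δs = (3.5 − 2)/6 = 0.25.
Midpoints: 2.125, 2.375, 2.625, 2.875, 3.125, 3.375.
f(2.125) = 0.32, f(2.375) = 8/27, f(2.625) = 8/29, f(2.875) = 8/31, f(3.125) = 8/33, f(3.375) = 8/35.
Sum = Δs · [f(2.125) + f(2.375) + f(2.625) + ...].
Sum ≈ 0.4053.

0.4053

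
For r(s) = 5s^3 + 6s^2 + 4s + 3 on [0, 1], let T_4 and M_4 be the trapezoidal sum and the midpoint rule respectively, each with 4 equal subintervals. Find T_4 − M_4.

T_4 = 8.390625.
M_4 = 8.1796875.
T_4 − M_4 = 0.2109375.

0.2109375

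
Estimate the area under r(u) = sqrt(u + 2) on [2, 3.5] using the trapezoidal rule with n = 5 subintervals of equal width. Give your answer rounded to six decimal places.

Δu = (3.5 − 2)/5 = 0.3.
r(2) ≈ 2.000000, r(2.3) ≈ 2.073644, r(2.6) ≈ 2.144761, r(2.9) ≈ 2.213594, r(3.2) ≈ 2.280351, r(3.5) ≈ 2.345208.
T_5 = (Δu/2)·[r(u_0) + 2r(u_1) + ... + 2r(u_{4}) + r(u_5)].
Sum ≈ 3.265486.

3.265486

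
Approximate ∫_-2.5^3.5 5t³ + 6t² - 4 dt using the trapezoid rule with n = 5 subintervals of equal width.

Δt = (3.5 − (-2.5))/5 = 1.2.
f(-2.5) = -44.625, f(-1.3) = -4.845, f(-0.1) = -3.945, f(1.1) = 9.915, f(2.3) = 88.575, f(3.5) = 283.875.
T_5 = (Δt/2)·[f(t_0) + 2f(t_1) + ... + 2f(t_{4}) + f(t_5)].
Sum = 251.19.

251.19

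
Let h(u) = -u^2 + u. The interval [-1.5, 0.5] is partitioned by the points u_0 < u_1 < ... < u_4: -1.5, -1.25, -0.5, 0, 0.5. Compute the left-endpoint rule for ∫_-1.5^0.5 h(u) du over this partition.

Subinterval widths: 0.25, 0.75, 0.5, 0.5.
Left endpoints: -1.5, -1.25, -0.5, 0.
h(-1.5) = -3.75, h(-1.25) = -2.8125, h(-0.5) = -0.75, h(0) = 0.
Sum = Σ Δu_i · h(u_i).
Sum = -3.421875.

-3.421875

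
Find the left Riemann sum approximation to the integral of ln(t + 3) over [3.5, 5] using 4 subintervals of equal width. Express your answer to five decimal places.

Δt = (5 − 3.5)/4 = 0.375.
Left endpoints: 3.5, 3.875, 4.25, 4.625.
f(3.5) ≈ 1.87180, f(3.875) ≈ 1.92789, f(4.25) ≈ 1.98100, f(4.625) ≈ 2.03143.
Sum = Δt · [f(3.5) + f(3.875) + f(4.25) + f(4.625)].
Sum ≈ 2.92955.

2.92955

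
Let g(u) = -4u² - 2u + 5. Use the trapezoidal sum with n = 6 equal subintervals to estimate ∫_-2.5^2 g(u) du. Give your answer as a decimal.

-8.4375

Δu = (2 − (-2.5))/6 = 0.75.
g(-2.5) = -15, g(-1.75) = -3.75, g(-1) = 3, g(-0.25) = 5.25, g(0.5) = 3, g(1.25) = -3.75, g(2) = -15.
T_6 = (Δu/2)·[g(u_0) + 2g(u_1) + ... + 2g(u_{5}) + g(u_6)].
Sum = -8.4375.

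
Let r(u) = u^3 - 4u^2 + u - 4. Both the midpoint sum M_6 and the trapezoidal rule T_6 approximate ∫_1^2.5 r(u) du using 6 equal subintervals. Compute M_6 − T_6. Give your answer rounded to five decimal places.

M_6 ≈ -13.3691406.
T_6 = -13.33984375.
M_6 − T_6 ≈ -0.02930.

-0.02930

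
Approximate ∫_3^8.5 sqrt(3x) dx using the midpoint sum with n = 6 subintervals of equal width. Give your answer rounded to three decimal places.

Δx = (8.5 − 3)/6 = 11/12.
Midpoints: 83/24, 4.375, 127/24, 149/24, 7.125, 193/24.
f(83/24) ≈ 3.221, f(4.375) ≈ 3.623, f(127/24) ≈ 3.984, f(149/24) ≈ 4.316, f(7.125) ≈ 4.623, f(193/24) ≈ 4.912.
Sum = Δx · [f(83/24) + f(4.375) + f(127/24) + ...].
Sum ≈ 22.622.

22.622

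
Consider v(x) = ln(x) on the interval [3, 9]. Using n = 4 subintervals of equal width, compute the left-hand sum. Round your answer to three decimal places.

Δx = (9 − 3)/4 = 1.5.
Left endpoints: 3, 4.5, 6, 7.5.
v(3) ≈ 1.099, v(4.5) ≈ 1.504, v(6) ≈ 1.792, v(7.5) ≈ 2.015.
Sum = Δx · [v(3) + v(4.5) + v(6) + v(7.5)].
Sum ≈ 9.614.

9.614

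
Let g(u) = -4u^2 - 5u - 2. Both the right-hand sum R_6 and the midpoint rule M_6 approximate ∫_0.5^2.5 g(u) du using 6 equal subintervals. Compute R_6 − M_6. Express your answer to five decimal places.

-5.88889

R_6 ≈ -45.4814815.
M_6 ≈ -39.5925926.
R_6 − M_6 ≈ -5.88889.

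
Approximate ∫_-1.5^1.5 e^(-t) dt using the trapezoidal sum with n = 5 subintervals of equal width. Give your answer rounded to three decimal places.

4.386

Δt = (1.5 − (-1.5))/5 = 0.6.
f(-1.5) ≈ 4.482, f(-0.9) ≈ 2.460, f(-0.3) ≈ 1.350, f(0.3) ≈ 0.741, f(0.9) ≈ 0.407, f(1.5) ≈ 0.223.
T_5 = (Δt/2)·[f(t_0) + 2f(t_1) + ... + 2f(t_{4}) + f(t_5)].
Sum ≈ 4.386.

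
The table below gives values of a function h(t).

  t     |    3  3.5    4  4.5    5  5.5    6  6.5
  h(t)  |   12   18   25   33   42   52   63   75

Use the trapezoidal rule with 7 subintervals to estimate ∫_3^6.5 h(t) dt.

Δt = 0.5.
T_7 = (0.5/2)·[12 + 2·18 + 2·25 + 2·33 + 2·42 + 2·52 + 2·63 + 75] = 138.25.

138.25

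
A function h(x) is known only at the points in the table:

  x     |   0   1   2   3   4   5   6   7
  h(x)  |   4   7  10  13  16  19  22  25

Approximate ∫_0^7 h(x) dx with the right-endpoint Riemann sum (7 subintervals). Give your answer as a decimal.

Δx = 1.
Sum = 1·[7 + 10 + 13 + 16 + 19 + 22 + 25] = 112.

112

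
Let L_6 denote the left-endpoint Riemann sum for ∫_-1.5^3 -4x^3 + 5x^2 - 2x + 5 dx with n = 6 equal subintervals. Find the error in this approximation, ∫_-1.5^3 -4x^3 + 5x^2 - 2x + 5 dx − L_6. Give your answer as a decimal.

Exact integral: ∫_-1.5^3 f(x) dx = -9.5625.
L_6 = 25.03125.
Error = -9.5625 − 25.03125 = -34.59375.

-34.59375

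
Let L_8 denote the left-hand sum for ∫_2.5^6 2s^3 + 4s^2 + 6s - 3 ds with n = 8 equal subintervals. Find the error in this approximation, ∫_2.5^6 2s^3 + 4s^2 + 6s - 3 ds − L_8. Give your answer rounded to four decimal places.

114.9953

Exact integral: ∫_2.5^6 f(s) ds ≈ 974.385417.
L_8 ≈ 859.390137.
Error ≈ 974.385417 − 859.390137 ≈ 114.9953.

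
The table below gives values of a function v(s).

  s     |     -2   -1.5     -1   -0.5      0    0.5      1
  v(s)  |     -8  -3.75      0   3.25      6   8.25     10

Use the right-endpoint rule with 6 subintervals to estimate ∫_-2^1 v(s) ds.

11.875

Δs = 0.5.
Sum = 0.5·[(-3.75) + 0 + 3.25 + 6 + 8.25 + 10] = 11.875.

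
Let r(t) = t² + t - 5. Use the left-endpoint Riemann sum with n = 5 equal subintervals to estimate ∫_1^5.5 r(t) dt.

32.67

Δt = (5.5 − 1)/5 = 0.9.
Left endpoints: 1, 1.9, 2.8, 3.7, 4.6.
r(1) = -3, r(1.9) = 0.51, r(2.8) = 5.64, r(3.7) = 12.39, r(4.6) = 20.76.
Sum = Δt · [r(1) + r(1.9) + r(2.8) + r(3.7) + r(4.6)].
Sum = 32.67.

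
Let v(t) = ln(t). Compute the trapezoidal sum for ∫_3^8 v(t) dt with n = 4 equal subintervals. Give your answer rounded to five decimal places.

Δt = (8 − 3)/4 = 1.25.
v(3) ≈ 1.09861, v(4.25) ≈ 1.44692, v(5.5) ≈ 1.70475, v(6.75) ≈ 1.90954, v(8) ≈ 2.07944.
T_4 = (Δt/2)·[v(t_0) + 2v(t_1) + 2v(t_2) + 2v(t_3) + v(t_4)].
Sum ≈ 8.31280.

8.31280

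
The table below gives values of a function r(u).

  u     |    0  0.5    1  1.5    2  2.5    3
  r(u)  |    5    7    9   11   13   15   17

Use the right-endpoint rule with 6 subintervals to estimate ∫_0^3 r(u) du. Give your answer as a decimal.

Δu = 0.5.
Sum = 0.5·[7 + 9 + 11 + 13 + 15 + 17] = 36.

36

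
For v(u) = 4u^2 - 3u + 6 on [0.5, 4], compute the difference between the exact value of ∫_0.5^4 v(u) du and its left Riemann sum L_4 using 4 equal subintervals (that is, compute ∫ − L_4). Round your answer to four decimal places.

21.1823

Exact integral: ∫_0.5^4 v(u) du ≈ 82.541667.
L_4 = 61.359375.
Error ≈ 82.541667 − 61.359375 ≈ 21.1823.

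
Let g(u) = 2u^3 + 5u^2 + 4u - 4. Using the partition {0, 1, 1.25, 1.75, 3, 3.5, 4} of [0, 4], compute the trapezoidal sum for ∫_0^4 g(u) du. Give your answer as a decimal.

Subinterval widths: 1, 0.25, 0.5, 1.25, 0.5, 0.5.
g(0) = -4, g(1) = 7, g(1.25) = 12.71875, g(1.75) = 29.03125, g(3) = 107, g(3.5) = 157, g(4) = 220.
On each subinterval the trapezoid contributes (Δu_i/2)·[g(u_{i-1}) + g(u_i)].
Sum = 259.671875.

259.671875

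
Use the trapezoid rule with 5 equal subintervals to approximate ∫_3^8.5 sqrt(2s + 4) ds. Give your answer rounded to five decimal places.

Δs = (8.5 − 3)/5 = 1.1.
f(3) ≈ 3.16228, f(4.1) ≈ 3.49285, f(5.2) ≈ 3.79473, f(6.3) ≈ 4.07431, f(7.4) ≈ 4.33590, f(8.5) ≈ 4.58258.
T_5 = (Δs/2)·[f(s_0) + 2f(s_1) + ... + 2f(s_{4}) + f(s_5)].
Sum ≈ 21.52724.

21.52724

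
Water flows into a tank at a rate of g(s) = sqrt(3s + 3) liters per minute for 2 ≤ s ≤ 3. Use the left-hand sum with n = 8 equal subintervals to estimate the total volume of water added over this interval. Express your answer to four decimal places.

Δs = (3 − 2)/8 = 0.125.
Left endpoints: 2, 2.125, 2.25, 2.375, 2.5, 2.625, 2.75, 2.875.
g(2) ≈ 3.0000, g(2.125) ≈ 3.0619, g(2.25) ≈ 3.1225, g(2.375) ≈ 3.1820, g(2.5) ≈ 3.2404, g(2.625) ≈ 3.2977, g(2.75) ≈ 3.3541, g(2.875) ≈ 3.4095.
Sum = Δs · [g(2) + g(2.125) + g(2.25) + ...].
Sum ≈ 3.2085.

3.2085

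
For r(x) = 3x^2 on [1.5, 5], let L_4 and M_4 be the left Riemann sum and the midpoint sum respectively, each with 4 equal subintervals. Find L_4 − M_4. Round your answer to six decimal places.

L_4 = 93.10546875.
M_4 ≈ 120.95507812.
L_4 − M_4 ≈ -27.849609.

-27.849609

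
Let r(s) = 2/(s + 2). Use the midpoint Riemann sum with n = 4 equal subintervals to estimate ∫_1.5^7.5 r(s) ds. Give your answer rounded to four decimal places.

Δs = (7.5 − 1.5)/4 = 1.5.
Midpoints: 2.25, 3.75, 5.25, 6.75.
r(2.25) = 8/17, r(3.75) = 8/23, r(5.25) = 8/29, r(6.75) = 8/35.
Sum = Δs · [r(2.25) + r(3.75) + r(5.25) + r(6.75)].
Sum ≈ 1.9843.

1.9843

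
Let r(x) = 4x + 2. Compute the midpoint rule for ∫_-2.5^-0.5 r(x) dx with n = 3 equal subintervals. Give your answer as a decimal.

Δx = (-0.5 − (-2.5))/3 = 2/3.
Midpoints: -13/6, -1.5, -5/6.
r(-13/6) = -20/3, r(-1.5) = -4, r(-5/6) = -4/3.
Sum = Δx · [r(-13/6) + r(-1.5) + r(-5/6)].
Sum = -8.

-8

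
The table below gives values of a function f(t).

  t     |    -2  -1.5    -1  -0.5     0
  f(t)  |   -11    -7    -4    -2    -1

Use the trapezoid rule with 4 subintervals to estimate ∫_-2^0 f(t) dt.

-9.5

Δt = 0.5.
T_4 = (0.5/2)·[(-11) + 2·(-7) + 2·(-4) + 2·(-2) + (-1)] = -9.5.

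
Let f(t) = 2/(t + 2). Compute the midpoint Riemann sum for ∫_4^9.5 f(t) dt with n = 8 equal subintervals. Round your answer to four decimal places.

Δt = (9.5 − 4)/8 = 0.6875.
Midpoints: 4.34375, 5.03125, 5.71875, 6.40625, 7.09375, 7.78125, 8.46875, 9.15625.
f(4.34375) = 64/203, f(5.03125) = 64/225, f(5.71875) = 64/247, f(6.40625) = 64/269, f(7.09375) = 64/291, f(7.78125) = 64/313, f(8.46875) = 64/335, f(9.15625) = 64/357.
Sum = Δt · [f(4.34375) + f(5.03125) + f(5.71875) + ...].
Sum ≈ 1.3004.

1.3004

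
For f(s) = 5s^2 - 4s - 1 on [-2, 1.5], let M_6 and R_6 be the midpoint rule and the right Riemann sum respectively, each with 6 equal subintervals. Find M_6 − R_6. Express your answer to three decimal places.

M_6 ≈ 18.46209.
R_6 ≈ 13.31539.
M_6 − R_6 ≈ 5.147.

5.147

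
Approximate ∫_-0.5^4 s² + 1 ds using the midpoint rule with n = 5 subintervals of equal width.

Δs = (4 − (-0.5))/5 = 0.9.
Midpoints: -0.05, 0.85, 1.75, 2.65, 3.55.
f(-0.05) = 1.0025, f(0.85) = 1.7225, f(1.75) = 4.0625, f(2.65) = 8.0225, f(3.55) = 13.6025.
Sum = Δs · [f(-0.05) + f(0.85) + f(1.75) + f(2.65) + f(3.55)].
Sum = 25.57125.

25.57125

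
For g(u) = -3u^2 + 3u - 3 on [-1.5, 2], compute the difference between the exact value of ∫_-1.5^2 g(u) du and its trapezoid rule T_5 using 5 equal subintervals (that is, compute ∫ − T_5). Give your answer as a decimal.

0.8575

Exact integral: ∫_-1.5^2 g(u) du = -19.25.
T_5 = -20.1075.
Error = -19.25 − (-20.1075) = 0.8575.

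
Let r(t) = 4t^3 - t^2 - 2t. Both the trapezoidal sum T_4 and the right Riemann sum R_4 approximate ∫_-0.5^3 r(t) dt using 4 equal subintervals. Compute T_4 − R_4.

T_4 = 69.3984375.
R_4 = 109.9765625.
T_4 − R_4 = -40.578125.

-40.578125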